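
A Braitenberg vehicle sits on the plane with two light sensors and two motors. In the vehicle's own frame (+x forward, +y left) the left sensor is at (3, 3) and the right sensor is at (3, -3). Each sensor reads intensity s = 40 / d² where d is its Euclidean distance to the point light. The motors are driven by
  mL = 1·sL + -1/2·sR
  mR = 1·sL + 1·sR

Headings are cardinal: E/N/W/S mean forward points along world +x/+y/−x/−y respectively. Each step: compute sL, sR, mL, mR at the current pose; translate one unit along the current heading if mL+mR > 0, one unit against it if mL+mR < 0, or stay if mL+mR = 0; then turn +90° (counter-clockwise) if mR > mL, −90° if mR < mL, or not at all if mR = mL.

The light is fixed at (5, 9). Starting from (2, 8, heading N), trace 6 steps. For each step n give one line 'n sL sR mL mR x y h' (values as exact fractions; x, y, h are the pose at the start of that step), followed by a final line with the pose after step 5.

0 1 10 -4 11 2 8 N
1 8/9 8/9 4/9 16/9 2 9 W
2 4 20/29 106/29 136/29 1 9 S
3 8 40/17 116/17 176/17 1 8 E
4 1 10 -4 11 2 8 N
5 8/9 8/9 4/9 16/9 2 9 W
final 1 9 S

n=0: pose=(2,8,N); sL=1, sR=10; mL=-4, mR=11; mL+mR=7 → advance +1; mR−mL=15 → turn +1·90°
n=1: pose=(2,9,W); sL=8/9, sR=8/9; mL=4/9, mR=16/9; mL+mR=20/9 → advance +1; mR−mL=4/3 → turn +1·90°
n=2: pose=(1,9,S); sL=4, sR=20/29; mL=106/29, mR=136/29; mL+mR=242/29 → advance +1; mR−mL=30/29 → turn +1·90°
n=3: pose=(1,8,E); sL=8, sR=40/17; mL=116/17, mR=176/17; mL+mR=292/17 → advance +1; mR−mL=60/17 → turn +1·90°
n=4: pose=(2,8,N); sL=1, sR=10; mL=-4, mR=11; mL+mR=7 → advance +1; mR−mL=15 → turn +1·90°
n=5: pose=(2,9,W); sL=8/9, sR=8/9; mL=4/9, mR=16/9; mL+mR=20/9 → advance +1; mR−mL=4/3 → turn +1·90°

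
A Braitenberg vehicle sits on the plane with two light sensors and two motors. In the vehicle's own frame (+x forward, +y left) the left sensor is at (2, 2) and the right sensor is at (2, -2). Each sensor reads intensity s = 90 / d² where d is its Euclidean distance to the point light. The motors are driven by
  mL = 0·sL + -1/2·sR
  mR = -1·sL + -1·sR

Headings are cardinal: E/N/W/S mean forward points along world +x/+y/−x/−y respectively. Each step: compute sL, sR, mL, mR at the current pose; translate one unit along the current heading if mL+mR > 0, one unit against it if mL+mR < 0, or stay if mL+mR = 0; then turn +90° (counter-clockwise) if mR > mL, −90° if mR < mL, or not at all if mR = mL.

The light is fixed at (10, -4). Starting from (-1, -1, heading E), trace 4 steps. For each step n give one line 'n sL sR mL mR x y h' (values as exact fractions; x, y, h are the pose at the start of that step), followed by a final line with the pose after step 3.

n=0: pose=(-1,-1,E); sL=45/53, sR=45/41; mL=-45/82, mR=-4230/2173; mL+mR=-10845/4346 → advance -1; mR−mL=-6075/4346 → turn -1·90°
n=1: pose=(-2,-1,S); sL=90/101, sR=90/197; mL=-45/197, mR=-26820/19897; mL+mR=-31365/19897 → advance -1; mR−mL=-22275/19897 → turn -1·90°
n=2: pose=(-2,0,W); sL=9/20, sR=45/116; mL=-45/232, mR=-243/290; mL+mR=-1197/1160 → advance -1; mR−mL=-747/1160 → turn -1·90°
n=3: pose=(-1,0,N); sL=18/41, sR=10/13; mL=-5/13, mR=-644/533; mL+mR=-849/533 → advance -1; mR−mL=-439/533 → turn -1·90°

0 45/53 45/41 -45/82 -4230/2173 -1 -1 E
1 90/101 90/197 -45/197 -26820/19897 -2 -1 S
2 9/20 45/116 -45/232 -243/290 -2 0 W
3 18/41 10/13 -5/13 -644/533 -1 0 N
final -1 -1 E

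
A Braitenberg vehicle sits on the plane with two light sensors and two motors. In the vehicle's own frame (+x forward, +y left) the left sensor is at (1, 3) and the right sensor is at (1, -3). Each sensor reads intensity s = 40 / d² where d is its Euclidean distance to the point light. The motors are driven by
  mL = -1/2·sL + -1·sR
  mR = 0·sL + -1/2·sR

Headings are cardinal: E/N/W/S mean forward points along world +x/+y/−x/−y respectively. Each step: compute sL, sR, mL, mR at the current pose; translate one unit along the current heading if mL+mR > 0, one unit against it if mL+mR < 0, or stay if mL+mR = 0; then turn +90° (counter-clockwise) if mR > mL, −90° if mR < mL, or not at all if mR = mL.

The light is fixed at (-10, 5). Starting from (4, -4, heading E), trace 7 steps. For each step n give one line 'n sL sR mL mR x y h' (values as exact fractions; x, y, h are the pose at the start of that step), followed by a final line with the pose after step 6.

n=0: pose=(4,-4,E); sL=40/261, sR=40/369; mL=-220/1189, mR=-20/369; mL+mR=-2560/10701 → advance -1; mR−mL=1400/10701 → turn +1·90°
n=1: pose=(3,-4,N); sL=10/41, sR=1/8; mL=-81/328, mR=-1/16; mL+mR=-203/656 → advance -1; mR−mL=121/656 → turn +1·90°
n=2: pose=(3,-5,W); sL=40/313, sR=40/193; mL=-16380/60409, mR=-20/193; mL+mR=-22640/60409 → advance -1; mR−mL=10120/60409 → turn +1·90°
n=3: pose=(4,-5,S); sL=4/41, sR=20/121; mL=-1062/4961, mR=-10/121; mL+mR=-1472/4961 → advance -1; mR−mL=652/4961 → turn +1·90°
n=4: pose=(4,-4,E); sL=40/261, sR=40/369; mL=-220/1189, mR=-20/369; mL+mR=-2560/10701 → advance -1; mR−mL=1400/10701 → turn +1·90°
n=5: pose=(3,-4,N); sL=10/41, sR=1/8; mL=-81/328, mR=-1/16; mL+mR=-203/656 → advance -1; mR−mL=121/656 → turn +1·90°
n=6: pose=(3,-5,W); sL=40/313, sR=40/193; mL=-16380/60409, mR=-20/193; mL+mR=-22640/60409 → advance -1; mR−mL=10120/60409 → turn +1·90°

0 40/261 40/369 -220/1189 -20/369 4 -4 E
1 10/41 1/8 -81/328 -1/16 3 -4 N
2 40/313 40/193 -16380/60409 -20/193 3 -5 W
3 4/41 20/121 -1062/4961 -10/121 4 -5 S
4 40/261 40/369 -220/1189 -20/369 4 -4 E
5 10/41 1/8 -81/328 -1/16 3 -4 N
6 40/313 40/193 -16380/60409 -20/193 3 -5 W
final 4 -5 S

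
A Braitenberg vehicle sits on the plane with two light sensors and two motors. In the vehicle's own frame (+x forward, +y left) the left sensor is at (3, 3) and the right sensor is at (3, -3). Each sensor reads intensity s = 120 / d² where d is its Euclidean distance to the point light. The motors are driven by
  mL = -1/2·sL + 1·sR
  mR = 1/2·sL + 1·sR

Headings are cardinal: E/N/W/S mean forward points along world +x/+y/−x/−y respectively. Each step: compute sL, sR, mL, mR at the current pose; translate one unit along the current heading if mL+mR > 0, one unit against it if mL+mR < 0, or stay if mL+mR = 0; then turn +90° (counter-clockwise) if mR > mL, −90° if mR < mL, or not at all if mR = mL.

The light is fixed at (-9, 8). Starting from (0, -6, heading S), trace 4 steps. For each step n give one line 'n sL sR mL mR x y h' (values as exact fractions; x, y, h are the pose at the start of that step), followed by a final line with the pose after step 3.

0 120/433 24/65 6492/28145 14292/28145 0 -6 S
1 5/12 10/39 5/104 145/312 0 -7 E
2 120/193 120/313 4380/60409 41940/60409 1 -7 N
3 60/169 12/17 1518/2873 2538/2873 1 -6 W
final 0 -6 S

n=0: pose=(0,-6,S); sL=120/433, sR=24/65; mL=6492/28145, mR=14292/28145; mL+mR=48/65 → advance +1; mR−mL=120/433 → turn +1·90°
n=1: pose=(0,-7,E); sL=5/12, sR=10/39; mL=5/104, mR=145/312; mL+mR=20/39 → advance +1; mR−mL=5/12 → turn +1·90°
n=2: pose=(1,-7,N); sL=120/193, sR=120/313; mL=4380/60409, mR=41940/60409; mL+mR=240/313 → advance +1; mR−mL=120/193 → turn +1·90°
n=3: pose=(1,-6,W); sL=60/169, sR=12/17; mL=1518/2873, mR=2538/2873; mL+mR=24/17 → advance +1; mR−mL=60/169 → turn +1·90°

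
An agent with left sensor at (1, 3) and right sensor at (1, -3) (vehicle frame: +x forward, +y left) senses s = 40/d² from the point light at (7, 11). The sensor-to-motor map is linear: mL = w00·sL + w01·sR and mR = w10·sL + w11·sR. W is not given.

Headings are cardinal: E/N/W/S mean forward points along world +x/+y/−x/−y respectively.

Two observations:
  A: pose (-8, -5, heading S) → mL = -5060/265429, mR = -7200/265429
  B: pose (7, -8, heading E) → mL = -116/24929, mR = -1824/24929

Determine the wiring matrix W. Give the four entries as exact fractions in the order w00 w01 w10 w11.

1/2 -1 -1 1

obs A: pose=(-8,-5,S) → sL=40/433, sR=40/613, mL=-5060/265429, mR=-7200/265429
obs B: pose=(7,-8,E) → sL=40/257, sR=8/97, mL=-116/24929, mR=-1824/24929
sensor matrix S = [[40/433, 40/613], [40/257, 8/97]]; det S = -16788480/6616879541
solve [mL_A; mL_B] = S·[w00; w01] and [mR_A; mR_B] = S·[w10; w11]:
  w00 = 1/2, w01 = -1, w10 = -1, w11 = 1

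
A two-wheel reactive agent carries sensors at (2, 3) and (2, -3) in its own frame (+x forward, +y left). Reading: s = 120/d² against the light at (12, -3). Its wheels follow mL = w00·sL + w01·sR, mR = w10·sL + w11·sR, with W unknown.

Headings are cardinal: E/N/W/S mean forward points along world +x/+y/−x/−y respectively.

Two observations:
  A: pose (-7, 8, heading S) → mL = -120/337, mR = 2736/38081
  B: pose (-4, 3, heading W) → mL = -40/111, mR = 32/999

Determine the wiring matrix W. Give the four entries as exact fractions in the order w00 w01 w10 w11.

-1 0 1/2 -1/2

obs A: pose=(-7,8,S) → sL=120/337, sR=24/113, mL=-120/337, mR=2736/38081
obs B: pose=(-4,3,W) → sL=40/111, sR=8/27, mL=-40/111, mR=32/999
sensor matrix S = [[120/337, 24/113], [40/111, 8/27]]; det S = 367360/12680973
solve [mL_A; mL_B] = S·[w00; w01] and [mR_A; mR_B] = S·[w10; w11]:
  w00 = -1, w01 = 0, w10 = 1/2, w11 = -1/2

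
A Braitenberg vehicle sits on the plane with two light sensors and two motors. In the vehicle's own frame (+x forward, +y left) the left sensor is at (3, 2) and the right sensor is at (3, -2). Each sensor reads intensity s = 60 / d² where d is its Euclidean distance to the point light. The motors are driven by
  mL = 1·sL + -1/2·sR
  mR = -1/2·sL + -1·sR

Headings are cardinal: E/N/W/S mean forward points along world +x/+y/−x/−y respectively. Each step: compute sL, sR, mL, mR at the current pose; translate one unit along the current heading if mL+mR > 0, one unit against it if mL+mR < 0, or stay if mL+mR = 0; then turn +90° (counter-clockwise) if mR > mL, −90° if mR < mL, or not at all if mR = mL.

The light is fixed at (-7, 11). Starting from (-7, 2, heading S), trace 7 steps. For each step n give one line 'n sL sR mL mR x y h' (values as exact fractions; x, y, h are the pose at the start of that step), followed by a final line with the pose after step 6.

0 15/37 15/37 15/74 -45/74 -7 2 S
1 60/109 4/3 -38/327 -526/327 -7 3 W
2 30/13 30/17 315/221 -645/221 -6 3 N
3 12/13 60/137 1254/1781 -1602/1781 -6 2 E
4 15/37 15/37 15/74 -45/74 -7 2 S
5 60/109 4/3 -38/327 -526/327 -7 3 W
6 30/13 30/17 315/221 -645/221 -6 3 N
final -6 2 E

n=0: pose=(-7,2,S); sL=15/37, sR=15/37; mL=15/74, mR=-45/74; mL+mR=-15/37 → advance -1; mR−mL=-30/37 → turn -1·90°
n=1: pose=(-7,3,W); sL=60/109, sR=4/3; mL=-38/327, mR=-526/327; mL+mR=-188/109 → advance -1; mR−mL=-488/327 → turn -1·90°
n=2: pose=(-6,3,N); sL=30/13, sR=30/17; mL=315/221, mR=-645/221; mL+mR=-330/221 → advance -1; mR−mL=-960/221 → turn -1·90°
n=3: pose=(-6,2,E); sL=12/13, sR=60/137; mL=1254/1781, mR=-1602/1781; mL+mR=-348/1781 → advance -1; mR−mL=-2856/1781 → turn -1·90°
n=4: pose=(-7,2,S); sL=15/37, sR=15/37; mL=15/74, mR=-45/74; mL+mR=-15/37 → advance -1; mR−mL=-30/37 → turn -1·90°
n=5: pose=(-7,3,W); sL=60/109, sR=4/3; mL=-38/327, mR=-526/327; mL+mR=-188/109 → advance -1; mR−mL=-488/327 → turn -1·90°
n=6: pose=(-6,3,N); sL=30/13, sR=30/17; mL=315/221, mR=-645/221; mL+mR=-330/221 → advance -1; mR−mL=-960/221 → turn -1·90°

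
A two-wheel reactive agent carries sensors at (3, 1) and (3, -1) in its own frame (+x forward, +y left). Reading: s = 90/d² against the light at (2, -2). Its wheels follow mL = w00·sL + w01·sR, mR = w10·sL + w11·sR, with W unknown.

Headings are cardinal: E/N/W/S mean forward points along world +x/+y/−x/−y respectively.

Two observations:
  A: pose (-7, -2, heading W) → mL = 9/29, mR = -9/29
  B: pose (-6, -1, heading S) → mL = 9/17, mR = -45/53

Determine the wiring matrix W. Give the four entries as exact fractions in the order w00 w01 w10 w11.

0 1/2 -1/2 0

obs A: pose=(-7,-2,W) → sL=18/29, sR=18/29, mL=9/29, mR=-9/29
obs B: pose=(-6,-1,S) → sL=90/53, sR=18/17, mL=9/17, mR=-45/53
sensor matrix S = [[18/29, 18/29], [90/53, 18/17]]; det S = -10368/26129
solve [mL_A; mL_B] = S·[w00; w01] and [mR_A; mR_B] = S·[w10; w11]:
  w00 = 0, w01 = 1/2, w10 = -1/2, w11 = 0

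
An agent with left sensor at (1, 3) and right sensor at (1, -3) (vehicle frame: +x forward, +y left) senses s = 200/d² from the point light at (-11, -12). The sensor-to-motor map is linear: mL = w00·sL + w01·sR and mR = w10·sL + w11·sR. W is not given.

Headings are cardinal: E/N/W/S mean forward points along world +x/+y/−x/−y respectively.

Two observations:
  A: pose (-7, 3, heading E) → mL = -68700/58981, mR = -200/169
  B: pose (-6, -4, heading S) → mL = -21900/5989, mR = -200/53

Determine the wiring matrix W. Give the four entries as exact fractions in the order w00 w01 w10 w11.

obs A: pose=(-7,3,E) → sL=200/349, sR=200/169, mL=-68700/58981, mR=-200/169
obs B: pose=(-6,-4,S) → sL=200/113, sR=200/53, mL=-21900/5989, mR=-200/53
sensor matrix S = [[200/349, 200/169], [200/113, 200/53]]; det S = 24000000/353237209
solve [mL_A; mL_B] = S·[w00; w01] and [mR_A; mR_B] = S·[w10; w11]:
  w00 = -1, w01 = -1/2, w10 = 0, w11 = -1

-1 -1/2 0 -1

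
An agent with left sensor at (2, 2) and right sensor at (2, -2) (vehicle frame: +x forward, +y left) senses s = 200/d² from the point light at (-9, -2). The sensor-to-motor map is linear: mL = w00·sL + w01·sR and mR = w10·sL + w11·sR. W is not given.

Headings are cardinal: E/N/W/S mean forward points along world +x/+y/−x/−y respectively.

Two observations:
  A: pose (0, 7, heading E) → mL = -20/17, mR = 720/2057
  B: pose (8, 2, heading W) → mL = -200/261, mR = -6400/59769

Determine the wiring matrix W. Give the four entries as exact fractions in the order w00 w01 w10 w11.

0 -1 -1 1

obs A: pose=(0,7,E) → sL=100/121, sR=20/17, mL=-20/17, mR=720/2057
obs B: pose=(8,2,W) → sL=200/229, sR=200/261, mL=-200/261, mR=-6400/59769
sensor matrix S = [[100/121, 20/17], [200/229, 200/261]]; det S = -48464000/122944833
solve [mL_A; mL_B] = S·[w00; w01] and [mR_A; mR_B] = S·[w10; w11]:
  w00 = 0, w01 = -1, w10 = -1, w11 = 1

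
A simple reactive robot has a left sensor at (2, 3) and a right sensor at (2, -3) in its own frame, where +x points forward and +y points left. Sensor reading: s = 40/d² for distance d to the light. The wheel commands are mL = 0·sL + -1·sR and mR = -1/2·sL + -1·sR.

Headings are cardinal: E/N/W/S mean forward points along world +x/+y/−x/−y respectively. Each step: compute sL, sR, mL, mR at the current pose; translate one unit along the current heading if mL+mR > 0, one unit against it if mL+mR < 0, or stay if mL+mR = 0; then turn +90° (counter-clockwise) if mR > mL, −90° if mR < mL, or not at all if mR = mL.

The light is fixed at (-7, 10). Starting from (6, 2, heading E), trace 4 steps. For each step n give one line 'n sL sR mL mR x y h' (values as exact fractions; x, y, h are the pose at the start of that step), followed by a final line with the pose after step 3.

0 4/25 20/173 -20/173 -846/4325 6 2 E
1 8/65 40/181 -40/181 -3324/11765 5 2 S
2 1/5 10/29 -10/29 -129/290 5 3 W
3 8/25 40/281 -40/281 -2124/7025 6 3 N
final 6 2 E

n=0: pose=(6,2,E); sL=4/25, sR=20/173; mL=-20/173, mR=-846/4325; mL+mR=-1346/4325 → advance -1; mR−mL=-2/25 → turn -1·90°
n=1: pose=(5,2,S); sL=8/65, sR=40/181; mL=-40/181, mR=-3324/11765; mL+mR=-5924/11765 → advance -1; mR−mL=-4/65 → turn -1·90°
n=2: pose=(5,3,W); sL=1/5, sR=10/29; mL=-10/29, mR=-129/290; mL+mR=-229/290 → advance -1; mR−mL=-1/10 → turn -1·90°
n=3: pose=(6,3,N); sL=8/25, sR=40/281; mL=-40/281, mR=-2124/7025; mL+mR=-3124/7025 → advance -1; mR−mL=-4/25 → turn -1·90°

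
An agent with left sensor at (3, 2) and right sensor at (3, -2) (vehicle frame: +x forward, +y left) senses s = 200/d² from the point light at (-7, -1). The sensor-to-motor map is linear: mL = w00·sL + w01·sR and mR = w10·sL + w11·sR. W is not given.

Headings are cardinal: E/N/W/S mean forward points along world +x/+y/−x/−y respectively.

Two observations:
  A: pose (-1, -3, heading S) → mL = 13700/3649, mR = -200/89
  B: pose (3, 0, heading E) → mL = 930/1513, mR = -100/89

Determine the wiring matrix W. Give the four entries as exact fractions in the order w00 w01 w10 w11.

-1/2 1 -1 0

obs A: pose=(-1,-3,S) → sL=200/89, sR=200/41, mL=13700/3649, mR=-200/89
obs B: pose=(3,0,E) → sL=100/89, sR=20/17, mL=930/1513, mR=-100/89
sensor matrix S = [[200/89, 200/41], [100/89, 20/17]]; det S = -176000/62033
solve [mL_A; mL_B] = S·[w00; w01] and [mR_A; mR_B] = S·[w10; w11]:
  w00 = -1/2, w01 = 1, w10 = -1, w11 = 0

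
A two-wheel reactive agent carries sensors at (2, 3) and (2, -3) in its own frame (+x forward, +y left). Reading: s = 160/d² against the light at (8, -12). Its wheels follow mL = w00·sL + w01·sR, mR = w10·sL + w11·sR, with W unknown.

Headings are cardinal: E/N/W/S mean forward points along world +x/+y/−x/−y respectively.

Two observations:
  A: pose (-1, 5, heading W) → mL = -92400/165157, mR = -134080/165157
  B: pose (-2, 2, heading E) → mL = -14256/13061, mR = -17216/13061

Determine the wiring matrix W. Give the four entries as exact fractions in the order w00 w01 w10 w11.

obs A: pose=(-1,5,W) → sL=160/317, sR=160/521, mL=-92400/165157, mR=-134080/165157
obs B: pose=(-2,2,E) → sL=160/353, sR=32/37, mL=-14256/13061, mR=-17216/13061
sensor matrix S = [[160/317, 160/521], [160/353, 32/37]]; det S = 641372160/2157115577
solve [mL_A; mL_B] = S·[w00; w01] and [mR_A; mR_B] = S·[w10; w11]:
  w00 = -1/2, w01 = -1, w10 = -1, w11 = -1

-1/2 -1 -1 -1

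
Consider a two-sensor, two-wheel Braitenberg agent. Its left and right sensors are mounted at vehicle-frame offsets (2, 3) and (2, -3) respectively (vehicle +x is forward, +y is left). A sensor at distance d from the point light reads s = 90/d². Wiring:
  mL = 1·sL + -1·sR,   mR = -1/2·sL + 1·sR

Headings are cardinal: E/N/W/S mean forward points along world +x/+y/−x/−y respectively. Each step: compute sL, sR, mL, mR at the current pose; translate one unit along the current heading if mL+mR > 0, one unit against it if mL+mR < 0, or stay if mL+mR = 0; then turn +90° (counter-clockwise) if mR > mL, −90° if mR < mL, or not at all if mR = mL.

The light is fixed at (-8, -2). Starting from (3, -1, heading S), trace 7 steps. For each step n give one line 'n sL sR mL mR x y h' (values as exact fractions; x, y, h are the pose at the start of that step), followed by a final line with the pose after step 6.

0 90/197 18/13 -2376/2561 2961/2561 3 -1 S
1 45/89 45/89 0 45/178 3 -2 E
2 18/17 90/229 2592/3893 -531/3893 4 -2 N
3 45/106 9/20 -27/1060 63/265 4 -1 E
4 90/109 18/53 2808/5777 -423/5777 5 -1 N
5 9/25 45/113 -108/2825 1233/5650 5 0 E
6 90/137 18/61 3024/8357 -279/8357 6 0 N
final 6 1 E

n=0: pose=(3,-1,S); sL=90/197, sR=18/13; mL=-2376/2561, mR=2961/2561; mL+mR=45/197 → advance +1; mR−mL=5337/2561 → turn +1·90°
n=1: pose=(3,-2,E); sL=45/89, sR=45/89; mL=0, mR=45/178; mL+mR=45/178 → advance +1; mR−mL=45/178 → turn +1·90°
n=2: pose=(4,-2,N); sL=18/17, sR=90/229; mL=2592/3893, mR=-531/3893; mL+mR=9/17 → advance +1; mR−mL=-3123/3893 → turn -1·90°
n=3: pose=(4,-1,E); sL=45/106, sR=9/20; mL=-27/1060, mR=63/265; mL+mR=45/212 → advance +1; mR−mL=279/1060 → turn +1·90°
n=4: pose=(5,-1,N); sL=90/109, sR=18/53; mL=2808/5777, mR=-423/5777; mL+mR=45/109 → advance +1; mR−mL=-3231/5777 → turn -1·90°
n=5: pose=(5,0,E); sL=9/25, sR=45/113; mL=-108/2825, mR=1233/5650; mL+mR=9/50 → advance +1; mR−mL=1449/5650 → turn +1·90°
n=6: pose=(6,0,N); sL=90/137, sR=18/61; mL=3024/8357, mR=-279/8357; mL+mR=45/137 → advance +1; mR−mL=-3303/8357 → turn -1·90°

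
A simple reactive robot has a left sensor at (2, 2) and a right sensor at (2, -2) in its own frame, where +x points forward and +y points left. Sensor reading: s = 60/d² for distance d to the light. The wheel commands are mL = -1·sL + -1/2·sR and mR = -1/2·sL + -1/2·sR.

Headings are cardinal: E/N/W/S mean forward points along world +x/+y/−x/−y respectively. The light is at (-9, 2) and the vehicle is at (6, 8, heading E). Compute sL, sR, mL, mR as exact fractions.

60/353 12/61 -5778/21533 -3948/21533

left sensor world pos  = (8, 10); dL² = 353
right sensor world pos = (8, 6); dR² = 305
sL = 60/353 = 60/353
sR = 60/305 = 12/61
mL = -1·sL + -1/2·sR = -5778/21533
mR = -1/2·sL + -1/2·sR = -3948/21533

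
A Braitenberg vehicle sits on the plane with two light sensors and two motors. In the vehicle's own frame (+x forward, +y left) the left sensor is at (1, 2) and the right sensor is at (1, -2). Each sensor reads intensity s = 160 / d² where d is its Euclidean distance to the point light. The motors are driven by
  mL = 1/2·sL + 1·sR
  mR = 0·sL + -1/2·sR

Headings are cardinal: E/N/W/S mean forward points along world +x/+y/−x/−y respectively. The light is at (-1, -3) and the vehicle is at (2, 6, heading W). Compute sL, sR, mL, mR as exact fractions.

left sensor world pos  = (1, 4); dL² = 53
right sensor world pos = (1, 8); dR² = 125
sL = 160/53 = 160/53
sR = 160/125 = 32/25
mL = 1/2·sL + 1·sR = 3696/1325
mR = 0·sL + -1/2·sR = -16/25

160/53 32/25 3696/1325 -16/25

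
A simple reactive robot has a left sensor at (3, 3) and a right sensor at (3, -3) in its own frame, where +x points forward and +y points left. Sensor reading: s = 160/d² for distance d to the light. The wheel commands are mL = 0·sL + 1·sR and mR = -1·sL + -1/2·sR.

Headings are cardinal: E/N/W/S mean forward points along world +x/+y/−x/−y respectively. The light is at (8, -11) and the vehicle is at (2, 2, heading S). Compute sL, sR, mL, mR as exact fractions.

left sensor world pos  = (5, -1); dL² = 109
right sensor world pos = (-1, -1); dR² = 181
sL = 160/109 = 160/109
sR = 160/181 = 160/181
mL = 0·sL + 1·sR = 160/181
mR = -1·sL + -1/2·sR = -37680/19729

160/109 160/181 160/181 -37680/19729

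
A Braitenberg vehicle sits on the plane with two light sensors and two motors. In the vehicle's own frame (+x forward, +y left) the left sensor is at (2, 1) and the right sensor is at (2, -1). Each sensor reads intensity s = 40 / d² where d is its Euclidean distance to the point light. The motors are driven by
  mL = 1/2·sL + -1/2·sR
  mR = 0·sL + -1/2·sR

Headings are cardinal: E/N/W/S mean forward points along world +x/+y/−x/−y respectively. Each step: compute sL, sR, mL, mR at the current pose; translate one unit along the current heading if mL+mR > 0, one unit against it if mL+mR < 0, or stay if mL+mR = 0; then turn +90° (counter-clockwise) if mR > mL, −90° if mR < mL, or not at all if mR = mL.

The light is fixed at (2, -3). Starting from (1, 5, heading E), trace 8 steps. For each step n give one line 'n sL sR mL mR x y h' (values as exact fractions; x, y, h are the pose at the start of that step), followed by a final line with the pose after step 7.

n=0: pose=(1,5,E); sL=20/41, sR=4/5; mL=-32/205, mR=-2/5; mL+mR=-114/205 → advance -1; mR−mL=-10/41 → turn -1·90°
n=1: pose=(0,5,S); sL=40/37, sR=8/9; mL=32/333, mR=-4/9; mL+mR=-116/333 → advance -1; mR−mL=-20/37 → turn -1·90°
n=2: pose=(0,6,W); sL=1/2, sR=10/29; mL=9/116, mR=-5/29; mL+mR=-11/116 → advance -1; mR−mL=-1/4 → turn -1·90°
n=3: pose=(1,6,N); sL=8/25, sR=40/121; mL=-16/3025, mR=-20/121; mL+mR=-516/3025 → advance -1; mR−mL=-4/25 → turn -1·90°
n=4: pose=(1,5,E); sL=20/41, sR=4/5; mL=-32/205, mR=-2/5; mL+mR=-114/205 → advance -1; mR−mL=-10/41 → turn -1·90°
n=5: pose=(0,5,S); sL=40/37, sR=8/9; mL=32/333, mR=-4/9; mL+mR=-116/333 → advance -1; mR−mL=-20/37 → turn -1·90°
n=6: pose=(0,6,W); sL=1/2, sR=10/29; mL=9/116, mR=-5/29; mL+mR=-11/116 → advance -1; mR−mL=-1/4 → turn -1·90°
n=7: pose=(1,6,N); sL=8/25, sR=40/121; mL=-16/3025, mR=-20/121; mL+mR=-516/3025 → advance -1; mR−mL=-4/25 → turn -1·90°

0 20/41 4/5 -32/205 -2/5 1 5 E
1 40/37 8/9 32/333 -4/9 0 5 S
2 1/2 10/29 9/116 -5/29 0 6 W
3 8/25 40/121 -16/3025 -20/121 1 6 N
4 20/41 4/5 -32/205 -2/5 1 5 E
5 40/37 8/9 32/333 -4/9 0 5 S
6 1/2 10/29 9/116 -5/29 0 6 W
7 8/25 40/121 -16/3025 -20/121 1 6 N
final 1 5 E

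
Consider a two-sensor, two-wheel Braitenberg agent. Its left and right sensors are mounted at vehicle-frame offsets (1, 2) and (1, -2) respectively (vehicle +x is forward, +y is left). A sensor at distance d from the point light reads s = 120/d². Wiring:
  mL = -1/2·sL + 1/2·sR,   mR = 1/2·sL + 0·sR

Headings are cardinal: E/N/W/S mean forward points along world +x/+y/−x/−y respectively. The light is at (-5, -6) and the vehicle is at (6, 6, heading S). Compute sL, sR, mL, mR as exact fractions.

12/29 60/101 264/2929 6/29

left sensor world pos  = (8, 5); dL² = 290
right sensor world pos = (4, 5); dR² = 202
sL = 120/290 = 12/29
sR = 120/202 = 60/101
mL = -1/2·sL + 1/2·sR = 264/2929
mR = 1/2·sL + 0·sR = 6/29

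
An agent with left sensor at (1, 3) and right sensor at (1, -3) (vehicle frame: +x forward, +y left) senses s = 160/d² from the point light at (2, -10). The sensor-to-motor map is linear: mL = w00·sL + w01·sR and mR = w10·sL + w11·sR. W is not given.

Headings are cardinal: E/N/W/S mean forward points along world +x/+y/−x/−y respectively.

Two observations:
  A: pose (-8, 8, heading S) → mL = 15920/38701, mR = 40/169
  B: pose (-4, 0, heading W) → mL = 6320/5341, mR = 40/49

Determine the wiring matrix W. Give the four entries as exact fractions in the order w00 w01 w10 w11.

obs A: pose=(-8,8,S) → sL=80/169, sR=80/229, mL=15920/38701, mR=40/169
obs B: pose=(-4,0,W) → sL=80/49, sR=80/109, mL=6320/5341, mR=40/49
sensor matrix S = [[80/169, 80/229], [80/49, 80/109]]; det S = -46080000/206702041
solve [mL_A; mL_B] = S·[w00; w01] and [mR_A; mR_B] = S·[w10; w11]:
  w00 = 1/2, w01 = 1/2, w10 = 1/2, w11 = 0

1/2 1/2 1/2 0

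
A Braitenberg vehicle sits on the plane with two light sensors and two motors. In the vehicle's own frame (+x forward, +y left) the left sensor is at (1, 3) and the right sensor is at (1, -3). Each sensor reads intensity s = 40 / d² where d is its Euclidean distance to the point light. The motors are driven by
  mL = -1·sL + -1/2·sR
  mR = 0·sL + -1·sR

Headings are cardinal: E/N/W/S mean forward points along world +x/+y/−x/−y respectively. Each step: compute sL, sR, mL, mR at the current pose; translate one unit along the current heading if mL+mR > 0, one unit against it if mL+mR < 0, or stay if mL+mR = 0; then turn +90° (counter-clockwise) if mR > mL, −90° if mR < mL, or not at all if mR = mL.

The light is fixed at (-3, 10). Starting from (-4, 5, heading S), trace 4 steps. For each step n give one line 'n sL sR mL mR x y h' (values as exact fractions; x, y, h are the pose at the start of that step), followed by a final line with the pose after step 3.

0 1 10/13 -18/13 -10/13 -4 5 S
1 40 40/49 -1980/49 -40/49 -4 6 E
2 20/17 4 -54/17 -4 -5 6 N
3 8 8/13 -108/13 -8/13 -5 5 E
final -6 5 N

n=0: pose=(-4,5,S); sL=1, sR=10/13; mL=-18/13, mR=-10/13; mL+mR=-28/13 → advance -1; mR−mL=8/13 → turn +1·90°
n=1: pose=(-4,6,E); sL=40, sR=40/49; mL=-1980/49, mR=-40/49; mL+mR=-2020/49 → advance -1; mR−mL=1940/49 → turn +1·90°
n=2: pose=(-5,6,N); sL=20/17, sR=4; mL=-54/17, mR=-4; mL+mR=-122/17 → advance -1; mR−mL=-14/17 → turn -1·90°
n=3: pose=(-5,5,E); sL=8, sR=8/13; mL=-108/13, mR=-8/13; mL+mR=-116/13 → advance -1; mR−mL=100/13 → turn +1·90°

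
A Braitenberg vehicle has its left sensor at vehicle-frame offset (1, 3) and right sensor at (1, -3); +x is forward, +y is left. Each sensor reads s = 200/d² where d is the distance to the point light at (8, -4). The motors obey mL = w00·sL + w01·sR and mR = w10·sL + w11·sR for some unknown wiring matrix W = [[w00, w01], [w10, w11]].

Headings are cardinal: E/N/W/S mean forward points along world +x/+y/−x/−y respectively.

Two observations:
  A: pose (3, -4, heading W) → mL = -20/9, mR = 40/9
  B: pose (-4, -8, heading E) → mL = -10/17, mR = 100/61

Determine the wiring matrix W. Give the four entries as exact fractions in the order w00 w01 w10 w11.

obs A: pose=(3,-4,W) → sL=40/9, sR=40/9, mL=-20/9, mR=40/9
obs B: pose=(-4,-8,E) → sL=100/61, sR=20/17, mL=-10/17, mR=100/61
sensor matrix S = [[40/9, 40/9], [100/61, 20/17]]; det S = -6400/3111
solve [mL_A; mL_B] = S·[w00; w01] and [mR_A; mR_B] = S·[w10; w11]:
  w00 = 0, w01 = -1/2, w10 = 1, w11 = 0

0 -1/2 1 0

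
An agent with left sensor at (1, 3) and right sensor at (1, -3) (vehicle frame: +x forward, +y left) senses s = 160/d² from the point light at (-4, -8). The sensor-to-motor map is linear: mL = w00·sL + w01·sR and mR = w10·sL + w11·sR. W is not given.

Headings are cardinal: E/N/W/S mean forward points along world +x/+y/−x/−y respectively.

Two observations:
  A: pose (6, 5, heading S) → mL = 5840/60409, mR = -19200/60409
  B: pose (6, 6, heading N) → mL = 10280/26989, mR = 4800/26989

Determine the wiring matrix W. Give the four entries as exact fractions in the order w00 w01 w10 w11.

1 -1/2 1 -1

obs A: pose=(6,5,S) → sL=160/313, sR=160/193, mL=5840/60409, mR=-19200/60409
obs B: pose=(6,6,N) → sL=80/137, sR=80/197, mL=10280/26989, mR=4800/26989
sensor matrix S = [[160/313, 160/193], [80/137, 80/197]]; det S = -450816000/1630378501
solve [mL_A; mL_B] = S·[w00; w01] and [mR_A; mR_B] = S·[w10; w11]:
  w00 = 1, w01 = -1/2, w10 = 1, w11 = -1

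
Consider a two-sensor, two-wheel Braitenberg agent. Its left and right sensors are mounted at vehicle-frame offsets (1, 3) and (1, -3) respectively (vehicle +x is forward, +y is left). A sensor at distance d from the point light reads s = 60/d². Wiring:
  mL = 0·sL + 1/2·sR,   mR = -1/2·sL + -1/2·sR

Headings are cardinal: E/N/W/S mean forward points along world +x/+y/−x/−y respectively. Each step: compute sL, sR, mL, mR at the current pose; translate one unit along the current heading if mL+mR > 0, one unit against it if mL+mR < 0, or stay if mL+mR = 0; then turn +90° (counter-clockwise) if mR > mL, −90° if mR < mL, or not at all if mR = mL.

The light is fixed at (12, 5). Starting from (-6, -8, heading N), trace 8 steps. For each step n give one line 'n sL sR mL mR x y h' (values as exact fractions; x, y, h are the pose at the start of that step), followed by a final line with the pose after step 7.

n=0: pose=(-6,-8,N); sL=4/39, sR=20/123; mL=10/123, mR=-212/1599; mL+mR=-2/39 → advance -1; mR−mL=-114/533 → turn -1·90°
n=1: pose=(-6,-9,E); sL=6/41, sR=30/289; mL=15/289, mR=-1482/11849; mL+mR=-3/41 → advance -1; mR−mL=-2097/11849 → turn -1·90°
n=2: pose=(-7,-9,S); sL=60/481, sR=60/709; mL=30/709, mR=-35700/341029; mL+mR=-30/481 → advance -1; mR−mL=-50130/341029 → turn -1·90°
n=3: pose=(-7,-8,W); sL=15/164, sR=3/25; mL=3/50, mR=-867/8200; mL+mR=-15/328 → advance -1; mR−mL=-1359/8200 → turn -1·90°
n=4: pose=(-6,-8,N); sL=4/39, sR=20/123; mL=10/123, mR=-212/1599; mL+mR=-2/39 → advance -1; mR−mL=-114/533 → turn -1·90°
n=5: pose=(-6,-9,E); sL=6/41, sR=30/289; mL=15/289, mR=-1482/11849; mL+mR=-3/41 → advance -1; mR−mL=-2097/11849 → turn -1·90°
n=6: pose=(-7,-9,S); sL=60/481, sR=60/709; mL=30/709, mR=-35700/341029; mL+mR=-30/481 → advance -1; mR−mL=-50130/341029 → turn -1·90°
n=7: pose=(-7,-8,W); sL=15/164, sR=3/25; mL=3/50, mR=-867/8200; mL+mR=-15/328 → advance -1; mR−mL=-1359/8200 → turn -1·90°

0 4/39 20/123 10/123 -212/1599 -6 -8 N
1 6/41 30/289 15/289 -1482/11849 -6 -9 E
2 60/481 60/709 30/709 -35700/341029 -7 -9 S
3 15/164 3/25 3/50 -867/8200 -7 -8 W
4 4/39 20/123 10/123 -212/1599 -6 -8 N
5 6/41 30/289 15/289 -1482/11849 -6 -9 E
6 60/481 60/709 30/709 -35700/341029 -7 -9 S
7 15/164 3/25 3/50 -867/8200 -7 -8 W
final -6 -8 N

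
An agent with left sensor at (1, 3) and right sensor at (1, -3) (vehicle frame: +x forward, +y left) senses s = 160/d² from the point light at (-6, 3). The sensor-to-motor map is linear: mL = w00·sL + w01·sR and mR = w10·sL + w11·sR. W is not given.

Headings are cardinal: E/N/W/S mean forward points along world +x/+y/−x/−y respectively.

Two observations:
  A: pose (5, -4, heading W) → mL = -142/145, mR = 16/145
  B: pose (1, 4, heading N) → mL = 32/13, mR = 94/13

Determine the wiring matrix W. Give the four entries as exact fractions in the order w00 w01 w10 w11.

obs A: pose=(5,-4,W) → sL=4/5, sR=40/29, mL=-142/145, mR=16/145
obs B: pose=(1,4,N) → sL=8, sR=20/13, mL=32/13, mR=94/13
sensor matrix S = [[4/5, 40/29], [8, 20/13]]; det S = -3696/377
solve [mL_A; mL_B] = S·[w00; w01] and [mR_A; mR_B] = S·[w10; w11]:
  w00 = 1/2, w01 = -1, w10 = 1, w11 = -1/2

1/2 -1 1 -1/2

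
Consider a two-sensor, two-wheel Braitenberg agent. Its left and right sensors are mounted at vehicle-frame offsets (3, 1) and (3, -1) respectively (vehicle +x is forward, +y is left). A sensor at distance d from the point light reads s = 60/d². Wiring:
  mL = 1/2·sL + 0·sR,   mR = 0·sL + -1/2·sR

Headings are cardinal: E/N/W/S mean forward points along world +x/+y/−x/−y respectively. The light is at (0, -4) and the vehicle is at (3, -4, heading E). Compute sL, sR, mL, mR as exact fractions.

60/37 60/37 30/37 -30/37

left sensor world pos  = (6, -3); dL² = 37
right sensor world pos = (6, -5); dR² = 37
sL = 60/37 = 60/37
sR = 60/37 = 60/37
mL = 1/2·sL + 0·sR = 30/37
mR = 0·sL + -1/2·sR = -30/37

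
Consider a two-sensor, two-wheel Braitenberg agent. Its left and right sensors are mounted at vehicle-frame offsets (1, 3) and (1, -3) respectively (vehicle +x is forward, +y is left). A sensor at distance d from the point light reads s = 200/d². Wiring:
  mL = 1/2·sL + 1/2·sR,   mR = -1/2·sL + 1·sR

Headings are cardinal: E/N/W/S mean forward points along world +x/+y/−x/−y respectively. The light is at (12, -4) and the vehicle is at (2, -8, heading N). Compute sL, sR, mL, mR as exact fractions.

left sensor world pos  = (-1, -7); dL² = 178
right sensor world pos = (5, -7); dR² = 58
sL = 200/178 = 100/89
sR = 200/58 = 100/29
mL = 1/2·sL + 1/2·sR = 5900/2581
mR = -1/2·sL + 1·sR = 7450/2581

100/89 100/29 5900/2581 7450/2581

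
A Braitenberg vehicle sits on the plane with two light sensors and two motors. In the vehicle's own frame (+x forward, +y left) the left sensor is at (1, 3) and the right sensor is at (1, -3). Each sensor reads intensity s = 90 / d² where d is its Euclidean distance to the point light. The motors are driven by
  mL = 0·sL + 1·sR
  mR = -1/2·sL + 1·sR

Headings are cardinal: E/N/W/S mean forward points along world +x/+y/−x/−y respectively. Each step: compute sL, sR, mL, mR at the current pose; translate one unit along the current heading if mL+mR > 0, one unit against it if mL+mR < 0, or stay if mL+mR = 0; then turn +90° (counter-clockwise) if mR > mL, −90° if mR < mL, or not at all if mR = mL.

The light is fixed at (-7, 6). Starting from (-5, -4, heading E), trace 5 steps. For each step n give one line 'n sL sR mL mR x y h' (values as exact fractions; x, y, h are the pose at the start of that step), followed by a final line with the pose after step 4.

0 45/29 45/89 45/89 -1395/5162 -5 -4 E
1 90/157 90/121 90/121 8685/18997 -4 -4 S
2 9/20 45/34 45/34 747/680 -4 -5 W
3 90/101 18/25 18/25 693/2525 -5 -5 N
4 45/29 45/89 45/89 -1395/5162 -5 -4 E
final -4 -4 S

n=0: pose=(-5,-4,E); sL=45/29, sR=45/89; mL=45/89, mR=-1395/5162; mL+mR=1215/5162 → advance +1; mR−mL=-45/58 → turn -1·90°
n=1: pose=(-4,-4,S); sL=90/157, sR=90/121; mL=90/121, mR=8685/18997; mL+mR=22815/18997 → advance +1; mR−mL=-45/157 → turn -1·90°
n=2: pose=(-4,-5,W); sL=9/20, sR=45/34; mL=45/34, mR=747/680; mL+mR=1647/680 → advance +1; mR−mL=-9/40 → turn -1·90°
n=3: pose=(-5,-5,N); sL=90/101, sR=18/25; mL=18/25, mR=693/2525; mL+mR=2511/2525 → advance +1; mR−mL=-45/101 → turn -1·90°
n=4: pose=(-5,-4,E); sL=45/29, sR=45/89; mL=45/89, mR=-1395/5162; mL+mR=1215/5162 → advance +1; mR−mL=-45/58 → turn -1·90°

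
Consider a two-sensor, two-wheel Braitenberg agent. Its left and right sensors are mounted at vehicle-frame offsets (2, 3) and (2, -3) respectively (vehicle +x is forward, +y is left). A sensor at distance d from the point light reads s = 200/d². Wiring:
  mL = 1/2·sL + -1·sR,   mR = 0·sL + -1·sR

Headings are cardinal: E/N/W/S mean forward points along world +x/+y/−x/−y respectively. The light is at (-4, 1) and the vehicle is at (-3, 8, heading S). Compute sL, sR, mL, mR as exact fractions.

left sensor world pos  = (0, 6); dL² = 41
right sensor world pos = (-6, 6); dR² = 29
sL = 200/41 = 200/41
sR = 200/29 = 200/29
mL = 1/2·sL + -1·sR = -5300/1189
mR = 0·sL + -1·sR = -200/29

200/41 200/29 -5300/1189 -200/29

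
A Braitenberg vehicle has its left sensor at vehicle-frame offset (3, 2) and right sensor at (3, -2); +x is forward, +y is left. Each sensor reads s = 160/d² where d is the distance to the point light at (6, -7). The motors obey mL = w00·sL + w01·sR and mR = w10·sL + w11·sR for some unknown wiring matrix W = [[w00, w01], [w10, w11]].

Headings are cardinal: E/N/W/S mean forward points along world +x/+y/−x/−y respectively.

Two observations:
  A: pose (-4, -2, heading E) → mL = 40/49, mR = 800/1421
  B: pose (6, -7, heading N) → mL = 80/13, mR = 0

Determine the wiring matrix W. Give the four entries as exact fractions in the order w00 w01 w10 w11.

obs A: pose=(-4,-2,E) → sL=80/49, sR=80/29, mL=40/49, mR=800/1421
obs B: pose=(6,-7,N) → sL=160/13, sR=160/13, mL=80/13, mR=0
sensor matrix S = [[80/49, 80/29], [160/13, 160/13]]; det S = -256000/18473
solve [mL_A; mL_B] = S·[w00; w01] and [mR_A; mR_B] = S·[w10; w11]:
  w00 = 1/2, w01 = 0, w10 = -1/2, w11 = 1/2

1/2 0 -1/2 1/2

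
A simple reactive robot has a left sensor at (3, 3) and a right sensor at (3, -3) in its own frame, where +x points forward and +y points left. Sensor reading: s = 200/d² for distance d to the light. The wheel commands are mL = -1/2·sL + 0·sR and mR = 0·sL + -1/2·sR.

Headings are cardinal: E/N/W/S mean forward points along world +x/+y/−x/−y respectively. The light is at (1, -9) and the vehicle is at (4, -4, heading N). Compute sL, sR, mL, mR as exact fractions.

25/8 2 -25/16 -1

left sensor world pos  = (1, -1); dL² = 64
right sensor world pos = (7, -1); dR² = 100
sL = 200/64 = 25/8
sR = 200/100 = 2
mL = -1/2·sL + 0·sR = -25/16
mR = 0·sL + -1/2·sR = -1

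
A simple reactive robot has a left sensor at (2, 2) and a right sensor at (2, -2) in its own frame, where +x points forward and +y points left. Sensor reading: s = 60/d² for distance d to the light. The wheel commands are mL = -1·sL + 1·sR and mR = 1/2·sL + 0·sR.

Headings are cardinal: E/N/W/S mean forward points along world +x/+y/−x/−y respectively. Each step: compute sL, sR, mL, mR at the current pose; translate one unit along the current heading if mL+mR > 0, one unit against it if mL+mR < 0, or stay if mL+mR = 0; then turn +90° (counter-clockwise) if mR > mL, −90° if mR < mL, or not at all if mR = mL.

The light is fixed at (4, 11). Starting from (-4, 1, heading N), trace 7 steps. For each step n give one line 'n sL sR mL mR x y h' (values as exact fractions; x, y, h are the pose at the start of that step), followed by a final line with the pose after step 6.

n=0: pose=(-4,1,N); sL=15/41, sR=3/5; mL=48/205, mR=15/82; mL+mR=171/410 → advance +1; mR−mL=-21/410 → turn -1·90°
n=1: pose=(-4,2,E); sL=12/17, sR=60/157; mL=-864/2669, mR=6/17; mL+mR=78/2669 → advance +1; mR−mL=1806/2669 → turn +1·90°
n=2: pose=(-3,2,N); sL=6/13, sR=30/37; mL=168/481, mR=3/13; mL+mR=279/481 → advance +1; mR−mL=-57/481 → turn -1·90°
n=3: pose=(-3,3,E); sL=60/61, sR=12/25; mL=-768/1525, mR=30/61; mL+mR=-18/1525 → advance -1; mR−mL=1518/1525 → turn +1·90°
n=4: pose=(-4,3,N); sL=15/34, sR=5/6; mL=20/51, mR=15/68; mL+mR=125/204 → advance +1; mR−mL=-35/204 → turn -1·90°
n=5: pose=(-4,4,E); sL=60/61, sR=20/39; mL=-1120/2379, mR=30/61; mL+mR=50/2379 → advance +1; mR−mL=2290/2379 → turn +1·90°
n=6: pose=(-3,4,N); sL=30/53, sR=6/5; mL=168/265, mR=15/53; mL+mR=243/265 → advance +1; mR−mL=-93/265 → turn -1·90°

0 15/41 3/5 48/205 15/82 -4 1 N
1 12/17 60/157 -864/2669 6/17 -4 2 E
2 6/13 30/37 168/481 3/13 -3 2 N
3 60/61 12/25 -768/1525 30/61 -3 3 E
4 15/34 5/6 20/51 15/68 -4 3 N
5 60/61 20/39 -1120/2379 30/61 -4 4 E
6 30/53 6/5 168/265 15/53 -3 4 N
final -3 5 E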